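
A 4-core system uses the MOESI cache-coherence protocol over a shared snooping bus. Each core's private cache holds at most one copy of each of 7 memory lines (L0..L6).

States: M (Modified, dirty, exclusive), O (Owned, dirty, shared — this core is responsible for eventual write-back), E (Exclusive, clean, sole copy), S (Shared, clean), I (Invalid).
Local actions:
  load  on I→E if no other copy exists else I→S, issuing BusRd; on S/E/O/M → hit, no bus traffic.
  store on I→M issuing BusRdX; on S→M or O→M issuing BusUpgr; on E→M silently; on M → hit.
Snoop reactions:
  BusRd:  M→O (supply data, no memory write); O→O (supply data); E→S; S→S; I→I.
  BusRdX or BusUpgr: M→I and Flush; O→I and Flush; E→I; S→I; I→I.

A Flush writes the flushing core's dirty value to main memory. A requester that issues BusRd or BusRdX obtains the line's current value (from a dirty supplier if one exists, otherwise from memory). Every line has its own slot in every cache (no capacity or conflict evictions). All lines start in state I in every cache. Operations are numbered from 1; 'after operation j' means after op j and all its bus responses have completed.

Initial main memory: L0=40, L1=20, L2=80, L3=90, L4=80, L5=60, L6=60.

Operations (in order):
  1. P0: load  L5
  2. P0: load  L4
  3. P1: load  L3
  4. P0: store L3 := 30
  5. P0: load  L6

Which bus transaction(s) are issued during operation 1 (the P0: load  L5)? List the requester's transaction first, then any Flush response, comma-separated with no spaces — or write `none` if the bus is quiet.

[1] P0: load  L5 | P0:E(60), P1:I, P2:I, P3:I | bus: BusRd
[2] P0: load  L4 | P0:E(80), P1:I, P2:I, P3:I | bus: BusRd
[3] P1: load  L3 | P0:I, P1:E(90), P2:I, P3:I | bus: BusRd
[4] P0: store L3 := 30 | P0:M(30), P1:I, P2:I, P3:I | bus: BusRdX
[5] P0: load  L6 | P0:E(60), P1:I, P2:I, P3:I | bus: BusRd

bus = BusRd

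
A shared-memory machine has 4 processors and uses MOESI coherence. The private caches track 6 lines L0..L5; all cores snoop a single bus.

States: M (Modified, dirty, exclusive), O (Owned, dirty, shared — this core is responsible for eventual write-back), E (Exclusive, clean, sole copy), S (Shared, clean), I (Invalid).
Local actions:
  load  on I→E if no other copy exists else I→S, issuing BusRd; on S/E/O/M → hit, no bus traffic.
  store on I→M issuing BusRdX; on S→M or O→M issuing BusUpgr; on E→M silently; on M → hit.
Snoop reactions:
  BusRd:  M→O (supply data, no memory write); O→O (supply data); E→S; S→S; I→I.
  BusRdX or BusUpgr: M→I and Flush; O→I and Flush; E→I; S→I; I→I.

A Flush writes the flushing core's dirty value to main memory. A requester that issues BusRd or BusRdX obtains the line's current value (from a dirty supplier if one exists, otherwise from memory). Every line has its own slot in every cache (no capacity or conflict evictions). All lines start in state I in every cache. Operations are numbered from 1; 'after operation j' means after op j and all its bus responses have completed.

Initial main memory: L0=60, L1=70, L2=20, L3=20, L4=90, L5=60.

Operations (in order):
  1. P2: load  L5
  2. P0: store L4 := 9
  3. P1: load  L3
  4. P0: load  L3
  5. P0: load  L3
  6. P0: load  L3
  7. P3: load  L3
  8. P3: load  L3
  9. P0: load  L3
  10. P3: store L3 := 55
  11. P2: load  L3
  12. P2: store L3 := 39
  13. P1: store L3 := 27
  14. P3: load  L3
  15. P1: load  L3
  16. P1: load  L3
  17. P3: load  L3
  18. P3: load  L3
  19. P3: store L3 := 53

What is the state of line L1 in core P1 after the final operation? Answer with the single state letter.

[1] P2: load  L5 | P0:I, P1:I, P2:E(60), P3:I | bus: BusRd
[2] P0: store L4 := 9 | P0:M(9), P1:I, P2:I, P3:I | bus: BusRdX
[3] P1: load  L3 | P0:I, P1:E(20), P2:I, P3:I | bus: BusRd
[4] P0: load  L3 | P0:S(20), P1:S(20), P2:I, P3:I | bus: BusRd
[5] P0: load  L3 | P0:S(20), P1:S(20), P2:I, P3:I | bus: none
[6] P0: load  L3 | P0:S(20), P1:S(20), P2:I, P3:I | bus: none
[7] P3: load  L3 | P0:S(20), P1:S(20), P2:I, P3:S(20) | bus: BusRd
[8] P3: load  L3 | P0:S(20), P1:S(20), P2:I, P3:S(20) | bus: none
[9] P0: load  L3 | P0:S(20), P1:S(20), P2:I, P3:S(20) | bus: none
[10] P3: store L3 := 55 | P0:I, P1:I, P2:I, P3:M(55) | bus: BusUpgr
[11] P2: load  L3 | P0:I, P1:I, P2:S(55), P3:O(55) | bus: BusRd
[12] P2: store L3 := 39 | P0:I, P1:I, P2:M(39), P3:I | bus: BusUpgr,Flush
[13] P1: store L3 := 27 | P0:I, P1:M(27), P2:I, P3:I | bus: BusRdX,Flush
[14] P3: load  L3 | P0:I, P1:O(27), P2:I, P3:S(27) | bus: BusRd
[15] P1: load  L3 | P0:I, P1:O(27), P2:I, P3:S(27) | bus: none
[16] P1: load  L3 | P0:I, P1:O(27), P2:I, P3:S(27) | bus: none
[17] P3: load  L3 | P0:I, P1:O(27), P2:I, P3:S(27) | bus: none
[18] P3: load  L3 | P0:I, P1:O(27), P2:I, P3:S(27) | bus: none
[19] P3: store L3 := 53 | P0:I, P1:I, P2:I, P3:M(53) | bus: BusUpgr,Flush

state = I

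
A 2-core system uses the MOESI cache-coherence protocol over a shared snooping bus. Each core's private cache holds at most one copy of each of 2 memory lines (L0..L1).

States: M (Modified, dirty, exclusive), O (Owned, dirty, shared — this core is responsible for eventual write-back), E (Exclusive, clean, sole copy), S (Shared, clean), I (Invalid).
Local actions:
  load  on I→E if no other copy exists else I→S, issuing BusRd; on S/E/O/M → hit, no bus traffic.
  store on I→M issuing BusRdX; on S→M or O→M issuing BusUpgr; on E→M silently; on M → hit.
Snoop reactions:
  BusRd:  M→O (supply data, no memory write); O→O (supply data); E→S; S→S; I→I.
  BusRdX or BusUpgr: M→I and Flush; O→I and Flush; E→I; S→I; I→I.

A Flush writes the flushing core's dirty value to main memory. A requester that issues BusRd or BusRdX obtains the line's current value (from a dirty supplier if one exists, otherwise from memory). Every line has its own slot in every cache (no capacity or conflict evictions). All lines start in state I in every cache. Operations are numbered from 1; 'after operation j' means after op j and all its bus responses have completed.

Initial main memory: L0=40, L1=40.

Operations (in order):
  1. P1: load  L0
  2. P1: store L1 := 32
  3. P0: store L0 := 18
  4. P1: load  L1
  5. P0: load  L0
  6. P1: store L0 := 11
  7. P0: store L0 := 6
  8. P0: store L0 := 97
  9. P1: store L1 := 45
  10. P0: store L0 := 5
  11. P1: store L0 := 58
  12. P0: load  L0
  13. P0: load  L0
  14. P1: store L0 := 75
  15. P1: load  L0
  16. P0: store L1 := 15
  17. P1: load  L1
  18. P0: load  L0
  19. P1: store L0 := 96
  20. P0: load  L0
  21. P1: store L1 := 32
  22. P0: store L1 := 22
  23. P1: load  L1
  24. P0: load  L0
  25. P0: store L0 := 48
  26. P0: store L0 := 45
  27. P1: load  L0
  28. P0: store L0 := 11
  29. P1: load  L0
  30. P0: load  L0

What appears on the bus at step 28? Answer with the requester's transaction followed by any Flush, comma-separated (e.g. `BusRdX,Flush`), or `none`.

step 1: P1: load  L0  ⟶  IE  (L0)  txn=BusRd  M[L0]=40
step 2: P1: store L1 := 32  ⟶  IM  (L1)  txn=BusRdX  M[L1]=40
step 3: P0: store L0 := 18  ⟶  MI  (L0)  txn=BusRdX  M[L0]=40
step 4: P1: load  L1  ⟶  IM  (L1)  txn=∅  M[L1]=40
step 5: P0: load  L0  ⟶  MI  (L0)  txn=∅  M[L0]=40
step 6: P1: store L0 := 11  ⟶  IM  (L0)  txn=BusRdX+Flush  M[L0]=18
step 7: P0: store L0 := 6  ⟶  MI  (L0)  txn=BusRdX+Flush  M[L0]=11
step 8: P0: store L0 := 97  ⟶  MI  (L0)  txn=∅  M[L0]=11
step 9: P1: store L1 := 45  ⟶  IM  (L1)  txn=∅  M[L1]=40
step 10: P0: store L0 := 5  ⟶  MI  (L0)  txn=∅  M[L0]=11
step 11: P1: store L0 := 58  ⟶  IM  (L0)  txn=BusRdX+Flush  M[L0]=5
step 12: P0: load  L0  ⟶  SO  (L0)  txn=BusRd  M[L0]=5
step 13: P0: load  L0  ⟶  SO  (L0)  txn=∅  M[L0]=5
step 14: P1: store L0 := 75  ⟶  IM  (L0)  txn=BusUpgr  M[L0]=5
step 15: P1: load  L0  ⟶  IM  (L0)  txn=∅  M[L0]=5
step 16: P0: store L1 := 15  ⟶  MI  (L1)  txn=BusRdX+Flush  M[L1]=45
step 17: P1: load  L1  ⟶  OS  (L1)  txn=BusRd  M[L1]=45
step 18: P0: load  L0  ⟶  SO  (L0)  txn=BusRd  M[L0]=5
step 19: P1: store L0 := 96  ⟶  IM  (L0)  txn=BusUpgr  M[L0]=5
step 20: P0: load  L0  ⟶  SO  (L0)  txn=BusRd  M[L0]=5
step 21: P1: store L1 := 32  ⟶  IM  (L1)  txn=BusUpgr+Flush  M[L1]=15
step 22: P0: store L1 := 22  ⟶  MI  (L1)  txn=BusRdX+Flush  M[L1]=32
step 23: P1: load  L1  ⟶  OS  (L1)  txn=BusRd  M[L1]=32
step 24: P0: load  L0  ⟶  SO  (L0)  txn=∅  M[L0]=5
step 25: P0: store L0 := 48  ⟶  MI  (L0)  txn=BusUpgr+Flush  M[L0]=96
step 26: P0: store L0 := 45  ⟶  MI  (L0)  txn=∅  M[L0]=96
step 27: P1: load  L0  ⟶  OS  (L0)  txn=BusRd  M[L0]=96
step 28: P0: store L0 := 11  ⟶  MI  (L0)  txn=BusUpgr  M[L0]=96
step 29: P1: load  L0  ⟶  OS  (L0)  txn=BusRd  M[L0]=96
step 30: P0: load  L0  ⟶  OS  (L0)  txn=∅  M[L0]=96

bus = BusUpgr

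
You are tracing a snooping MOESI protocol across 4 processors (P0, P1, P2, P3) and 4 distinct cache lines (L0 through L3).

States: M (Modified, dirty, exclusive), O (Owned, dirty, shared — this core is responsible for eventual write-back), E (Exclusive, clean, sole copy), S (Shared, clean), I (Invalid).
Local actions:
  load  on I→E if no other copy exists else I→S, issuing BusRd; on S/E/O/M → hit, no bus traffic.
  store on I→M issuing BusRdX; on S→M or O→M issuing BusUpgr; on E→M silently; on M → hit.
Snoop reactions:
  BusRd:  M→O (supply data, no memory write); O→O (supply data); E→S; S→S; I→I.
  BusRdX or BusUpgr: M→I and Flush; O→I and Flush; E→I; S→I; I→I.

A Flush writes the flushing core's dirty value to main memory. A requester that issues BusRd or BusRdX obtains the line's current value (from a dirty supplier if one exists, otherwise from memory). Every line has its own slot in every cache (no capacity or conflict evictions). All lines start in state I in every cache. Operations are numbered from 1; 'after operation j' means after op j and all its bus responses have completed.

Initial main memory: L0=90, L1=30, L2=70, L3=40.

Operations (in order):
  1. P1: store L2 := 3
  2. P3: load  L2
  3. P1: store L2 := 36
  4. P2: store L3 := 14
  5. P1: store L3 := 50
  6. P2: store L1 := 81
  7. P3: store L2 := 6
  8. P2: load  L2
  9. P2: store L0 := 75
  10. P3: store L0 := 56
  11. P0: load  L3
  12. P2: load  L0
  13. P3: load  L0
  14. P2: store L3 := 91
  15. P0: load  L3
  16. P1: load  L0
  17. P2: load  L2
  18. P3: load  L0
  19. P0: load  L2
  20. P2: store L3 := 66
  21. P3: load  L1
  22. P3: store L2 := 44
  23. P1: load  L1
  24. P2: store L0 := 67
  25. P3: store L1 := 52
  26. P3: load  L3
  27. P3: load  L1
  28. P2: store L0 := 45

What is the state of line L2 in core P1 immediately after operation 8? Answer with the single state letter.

step 1: P1: store L2 := 3  ⟶  IMII  (L2)  txn=BusRdX  M[L2]=70
step 2: P3: load  L2  ⟶  IOIS  (L2)  txn=BusRd  M[L2]=70
step 3: P1: store L2 := 36  ⟶  IMII  (L2)  txn=BusUpgr  M[L2]=70
step 4: P2: store L3 := 14  ⟶  IIMI  (L3)  txn=BusRdX  M[L3]=40
step 5: P1: store L3 := 50  ⟶  IMII  (L3)  txn=BusRdX+Flush  M[L3]=14
step 6: P2: store L1 := 81  ⟶  IIMI  (L1)  txn=BusRdX  M[L1]=30
step 7: P3: store L2 := 6  ⟶  IIIM  (L2)  txn=BusRdX+Flush  M[L2]=36
step 8: P2: load  L2  ⟶  IISO  (L2)  txn=BusRd  M[L2]=36
step 9: P2: store L0 := 75  ⟶  IIMI  (L0)  txn=BusRdX  M[L0]=90
step 10: P3: store L0 := 56  ⟶  IIIM  (L0)  txn=BusRdX+Flush  M[L0]=75
step 11: P0: load  L3  ⟶  SOII  (L3)  txn=BusRd  M[L3]=14
step 12: P2: load  L0  ⟶  IISO  (L0)  txn=BusRd  M[L0]=75
step 13: P3: load  L0  ⟶  IISO  (L0)  txn=∅  M[L0]=75
step 14: P2: store L3 := 91  ⟶  IIMI  (L3)  txn=BusRdX+Flush  M[L3]=50
step 15: P0: load  L3  ⟶  SIOI  (L3)  txn=BusRd  M[L3]=50
step 16: P1: load  L0  ⟶  ISSO  (L0)  txn=BusRd  M[L0]=75
step 17: P2: load  L2  ⟶  IISO  (L2)  txn=∅  M[L2]=36
step 18: P3: load  L0  ⟶  ISSO  (L0)  txn=∅  M[L0]=75
step 19: P0: load  L2  ⟶  SISO  (L2)  txn=BusRd  M[L2]=36
step 20: P2: store L3 := 66  ⟶  IIMI  (L3)  txn=BusUpgr  M[L3]=50
step 21: P3: load  L1  ⟶  IIOS  (L1)  txn=BusRd  M[L1]=30
step 22: P3: store L2 := 44  ⟶  IIIM  (L2)  txn=BusUpgr  M[L2]=36
step 23: P1: load  L1  ⟶  ISOS  (L1)  txn=BusRd  M[L1]=30
step 24: P2: store L0 := 67  ⟶  IIMI  (L0)  txn=BusUpgr+Flush  M[L0]=56
step 25: P3: store L1 := 52  ⟶  IIIM  (L1)  txn=BusUpgr+Flush  M[L1]=81
step 26: P3: load  L3  ⟶  IIOS  (L3)  txn=BusRd  M[L3]=50
step 27: P3: load  L1  ⟶  IIIM  (L1)  txn=∅  M[L1]=81
step 28: P2: store L0 := 45  ⟶  IIMI  (L0)  txn=∅  M[L0]=56

state = I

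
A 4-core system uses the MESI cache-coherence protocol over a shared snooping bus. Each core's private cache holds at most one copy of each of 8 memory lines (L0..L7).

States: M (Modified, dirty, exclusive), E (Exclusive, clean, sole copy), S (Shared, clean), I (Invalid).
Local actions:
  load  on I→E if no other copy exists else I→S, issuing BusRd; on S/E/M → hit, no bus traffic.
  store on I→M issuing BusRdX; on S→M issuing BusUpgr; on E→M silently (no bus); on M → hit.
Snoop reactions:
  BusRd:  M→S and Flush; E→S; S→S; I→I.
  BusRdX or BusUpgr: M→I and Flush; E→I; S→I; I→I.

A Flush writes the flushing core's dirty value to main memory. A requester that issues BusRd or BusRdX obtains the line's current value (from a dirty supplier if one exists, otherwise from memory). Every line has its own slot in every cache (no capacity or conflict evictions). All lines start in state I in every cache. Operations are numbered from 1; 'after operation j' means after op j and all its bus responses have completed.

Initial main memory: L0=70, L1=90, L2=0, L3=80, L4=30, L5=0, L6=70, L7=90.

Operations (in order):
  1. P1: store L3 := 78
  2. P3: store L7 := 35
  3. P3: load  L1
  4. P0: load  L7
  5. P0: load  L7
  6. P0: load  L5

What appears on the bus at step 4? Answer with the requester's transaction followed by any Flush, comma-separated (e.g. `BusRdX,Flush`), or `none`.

step 1: P1: store L3 := 78  ⟶  IMII  (L3)  txn=BusRdX  M[L3]=80
step 2: P3: store L7 := 35  ⟶  IIIM  (L7)  txn=BusRdX  M[L7]=90
step 3: P3: load  L1  ⟶  IIIE  (L1)  txn=BusRd  M[L1]=90
step 4: P0: load  L7  ⟶  SIIS  (L7)  txn=BusRd+Flush  M[L7]=35
step 5: P0: load  L7  ⟶  SIIS  (L7)  txn=∅  M[L7]=35
step 6: P0: load  L5  ⟶  EIII  (L5)  txn=BusRd  M[L5]=0

bus = BusRd,Flush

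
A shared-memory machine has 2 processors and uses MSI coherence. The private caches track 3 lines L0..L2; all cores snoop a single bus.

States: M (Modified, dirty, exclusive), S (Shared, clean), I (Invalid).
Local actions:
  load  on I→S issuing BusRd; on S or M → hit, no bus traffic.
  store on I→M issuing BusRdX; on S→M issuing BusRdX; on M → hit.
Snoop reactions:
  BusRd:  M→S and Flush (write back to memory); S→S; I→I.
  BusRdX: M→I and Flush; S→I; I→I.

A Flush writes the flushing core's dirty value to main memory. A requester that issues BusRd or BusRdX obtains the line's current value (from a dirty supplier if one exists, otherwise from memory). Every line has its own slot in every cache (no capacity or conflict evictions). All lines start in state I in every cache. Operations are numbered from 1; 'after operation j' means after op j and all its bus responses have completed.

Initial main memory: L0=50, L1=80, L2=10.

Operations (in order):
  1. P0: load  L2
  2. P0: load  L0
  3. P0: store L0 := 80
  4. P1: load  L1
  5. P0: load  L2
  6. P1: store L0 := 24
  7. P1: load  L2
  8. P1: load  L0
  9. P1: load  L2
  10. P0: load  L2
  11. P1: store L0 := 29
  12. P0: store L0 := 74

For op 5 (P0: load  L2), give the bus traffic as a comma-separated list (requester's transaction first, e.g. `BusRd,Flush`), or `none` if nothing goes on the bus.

bus = none

1. P0: load  L2  bus=[BusRd]  L2: P0=S P1=I  mem[L2]=10
2. P0: load  L0  bus=[BusRd]  L0: P0=S P1=I  mem[L0]=50
3. P0: store L0 := 80  bus=[BusRdX]  L0: P0=M P1=I  mem[L0]=50
4. P1: load  L1  bus=[BusRd]  L1: P0=I P1=S  mem[L1]=80
5. P0: load  L2  bus=[-]  L2: P0=S P1=I  mem[L2]=10
6. P1: store L0 := 24  bus=[BusRdX,Flush]  L0: P0=I P1=M  mem[L0]=80
7. P1: load  L2  bus=[BusRd]  L2: P0=S P1=S  mem[L2]=10
8. P1: load  L0  bus=[-]  L0: P0=I P1=M  mem[L0]=80
9. P1: load  L2  bus=[-]  L2: P0=S P1=S  mem[L2]=10
10. P0: load  L2  bus=[-]  L2: P0=S P1=S  mem[L2]=10
11. P1: store L0 := 29  bus=[-]  L0: P0=I P1=M  mem[L0]=80
12. P0: store L0 := 74  bus=[BusRdX,Flush]  L0: P0=M P1=I  mem[L0]=29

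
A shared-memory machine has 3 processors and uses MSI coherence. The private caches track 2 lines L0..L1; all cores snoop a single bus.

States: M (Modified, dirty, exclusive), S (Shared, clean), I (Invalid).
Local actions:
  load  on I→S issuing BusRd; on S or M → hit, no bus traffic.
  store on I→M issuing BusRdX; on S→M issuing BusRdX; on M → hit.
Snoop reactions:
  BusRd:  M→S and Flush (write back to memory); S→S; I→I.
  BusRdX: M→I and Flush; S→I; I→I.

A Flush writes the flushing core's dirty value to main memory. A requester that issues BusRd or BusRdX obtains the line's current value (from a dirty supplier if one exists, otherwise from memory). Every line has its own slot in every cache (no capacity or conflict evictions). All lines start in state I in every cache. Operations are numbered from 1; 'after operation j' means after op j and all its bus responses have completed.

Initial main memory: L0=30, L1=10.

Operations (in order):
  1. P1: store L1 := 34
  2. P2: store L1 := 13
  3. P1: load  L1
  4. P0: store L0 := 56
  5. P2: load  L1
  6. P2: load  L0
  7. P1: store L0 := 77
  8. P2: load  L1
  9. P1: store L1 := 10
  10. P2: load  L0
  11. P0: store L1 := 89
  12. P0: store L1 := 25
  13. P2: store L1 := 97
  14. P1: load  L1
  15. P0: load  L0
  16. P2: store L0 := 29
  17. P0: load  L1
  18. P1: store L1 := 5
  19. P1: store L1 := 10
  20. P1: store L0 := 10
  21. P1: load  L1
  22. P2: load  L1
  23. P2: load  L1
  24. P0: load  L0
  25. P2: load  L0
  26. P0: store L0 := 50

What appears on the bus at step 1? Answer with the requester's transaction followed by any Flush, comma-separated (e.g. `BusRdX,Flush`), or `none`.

step 1: P1: store L1 := 34  ⟶  IMI  (L1)  txn=BusRdX  M[L1]=10
step 2: P2: store L1 := 13  ⟶  IIM  (L1)  txn=BusRdX+Flush  M[L1]=34
step 3: P1: load  L1  ⟶  ISS  (L1)  txn=BusRd+Flush  M[L1]=13
step 4: P0: store L0 := 56  ⟶  MII  (L0)  txn=BusRdX  M[L0]=30
step 5: P2: load  L1  ⟶  ISS  (L1)  txn=∅  M[L1]=13
step 6: P2: load  L0  ⟶  SIS  (L0)  txn=BusRd+Flush  M[L0]=56
step 7: P1: store L0 := 77  ⟶  IMI  (L0)  txn=BusRdX  M[L0]=56
step 8: P2: load  L1  ⟶  ISS  (L1)  txn=∅  M[L1]=13
step 9: P1: store L1 := 10  ⟶  IMI  (L1)  txn=BusRdX  M[L1]=13
step 10: P2: load  L0  ⟶  ISS  (L0)  txn=BusRd+Flush  M[L0]=77
step 11: P0: store L1 := 89  ⟶  MII  (L1)  txn=BusRdX+Flush  M[L1]=10
step 12: P0: store L1 := 25  ⟶  MII  (L1)  txn=∅  M[L1]=10
step 13: P2: store L1 := 97  ⟶  IIM  (L1)  txn=BusRdX+Flush  M[L1]=25
step 14: P1: load  L1  ⟶  ISS  (L1)  txn=BusRd+Flush  M[L1]=97
step 15: P0: load  L0  ⟶  SSS  (L0)  txn=BusRd  M[L0]=77
step 16: P2: store L0 := 29  ⟶  IIM  (L0)  txn=BusRdX  M[L0]=77
step 17: P0: load  L1  ⟶  SSS  (L1)  txn=BusRd  M[L1]=97
step 18: P1: store L1 := 5  ⟶  IMI  (L1)  txn=BusRdX  M[L1]=97
step 19: P1: store L1 := 10  ⟶  IMI  (L1)  txn=∅  M[L1]=97
step 20: P1: store L0 := 10  ⟶  IMI  (L0)  txn=BusRdX+Flush  M[L0]=29
step 21: P1: load  L1  ⟶  IMI  (L1)  txn=∅  M[L1]=97
step 22: P2: load  L1  ⟶  ISS  (L1)  txn=BusRd+Flush  M[L1]=10
step 23: P2: load  L1  ⟶  ISS  (L1)  txn=∅  M[L1]=10
step 24: P0: load  L0  ⟶  SSI  (L0)  txn=BusRd+Flush  M[L0]=10
step 25: P2: load  L0  ⟶  SSS  (L0)  txn=BusRd  M[L0]=10
step 26: P0: store L0 := 50  ⟶  MII  (L0)  txn=BusRdX  M[L0]=10

bus = BusRdX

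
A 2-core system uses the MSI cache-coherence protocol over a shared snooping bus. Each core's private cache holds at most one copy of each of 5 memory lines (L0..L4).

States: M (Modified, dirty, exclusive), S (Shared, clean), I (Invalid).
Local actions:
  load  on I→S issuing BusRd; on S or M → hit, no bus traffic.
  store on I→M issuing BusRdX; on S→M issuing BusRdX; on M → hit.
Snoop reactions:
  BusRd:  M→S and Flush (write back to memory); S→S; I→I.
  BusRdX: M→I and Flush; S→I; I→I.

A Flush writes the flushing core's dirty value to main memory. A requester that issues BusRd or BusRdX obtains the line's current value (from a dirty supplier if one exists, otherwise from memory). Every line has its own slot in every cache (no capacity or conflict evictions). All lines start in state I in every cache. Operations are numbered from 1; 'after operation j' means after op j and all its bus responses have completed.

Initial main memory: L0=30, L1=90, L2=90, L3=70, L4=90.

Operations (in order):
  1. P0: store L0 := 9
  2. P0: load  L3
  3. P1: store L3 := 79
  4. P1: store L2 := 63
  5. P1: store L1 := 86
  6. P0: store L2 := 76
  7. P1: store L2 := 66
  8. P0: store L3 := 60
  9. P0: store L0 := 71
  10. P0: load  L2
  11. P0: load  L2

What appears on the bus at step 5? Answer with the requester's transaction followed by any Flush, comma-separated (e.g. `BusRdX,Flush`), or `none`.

bus = BusRdX

step 1: P0: store L0 := 9  ⟶  MI  (L0)  txn=BusRdX  M[L0]=30
step 2: P0: load  L3  ⟶  SI  (L3)  txn=BusRd  M[L3]=70
step 3: P1: store L3 := 79  ⟶  IM  (L3)  txn=BusRdX  M[L3]=70
step 4: P1: store L2 := 63  ⟶  IM  (L2)  txn=BusRdX  M[L2]=90
step 5: P1: store L1 := 86  ⟶  IM  (L1)  txn=BusRdX  M[L1]=90
step 6: P0: store L2 := 76  ⟶  MI  (L2)  txn=BusRdX+Flush  M[L2]=63
step 7: P1: store L2 := 66  ⟶  IM  (L2)  txn=BusRdX+Flush  M[L2]=76
step 8: P0: store L3 := 60  ⟶  MI  (L3)  txn=BusRdX+Flush  M[L3]=79
step 9: P0: store L0 := 71  ⟶  MI  (L0)  txn=∅  M[L0]=30
step 10: P0: load  L2  ⟶  SS  (L2)  txn=BusRd+Flush  M[L2]=66
step 11: P0: load  L2  ⟶  SS  (L2)  txn=∅  M[L2]=66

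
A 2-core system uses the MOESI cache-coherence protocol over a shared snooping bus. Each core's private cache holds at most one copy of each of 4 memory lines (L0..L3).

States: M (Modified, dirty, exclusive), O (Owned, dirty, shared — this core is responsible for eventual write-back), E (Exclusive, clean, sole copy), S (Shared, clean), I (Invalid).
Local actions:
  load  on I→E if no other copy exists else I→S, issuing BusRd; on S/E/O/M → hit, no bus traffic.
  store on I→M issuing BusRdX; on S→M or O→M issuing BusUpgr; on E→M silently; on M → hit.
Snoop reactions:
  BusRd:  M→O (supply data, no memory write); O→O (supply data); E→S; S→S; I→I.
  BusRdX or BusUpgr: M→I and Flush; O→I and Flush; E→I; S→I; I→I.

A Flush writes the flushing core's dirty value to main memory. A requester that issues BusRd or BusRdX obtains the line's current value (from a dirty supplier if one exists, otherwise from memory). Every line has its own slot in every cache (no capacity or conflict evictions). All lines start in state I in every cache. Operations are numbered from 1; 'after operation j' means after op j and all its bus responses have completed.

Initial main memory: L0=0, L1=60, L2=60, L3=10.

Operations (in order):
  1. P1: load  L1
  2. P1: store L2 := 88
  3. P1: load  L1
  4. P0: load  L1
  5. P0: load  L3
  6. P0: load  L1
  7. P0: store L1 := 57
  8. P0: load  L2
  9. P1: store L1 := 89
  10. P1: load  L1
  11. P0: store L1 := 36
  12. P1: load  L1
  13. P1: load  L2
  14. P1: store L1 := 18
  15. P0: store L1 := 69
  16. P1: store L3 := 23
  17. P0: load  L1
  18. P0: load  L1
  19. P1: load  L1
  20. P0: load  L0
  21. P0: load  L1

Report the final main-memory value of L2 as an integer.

memory[L2] = 60

1. P1: load  L1  bus=[BusRd]  L1: P0=I P1=E  mem[L1]=60
2. P1: store L2 := 88  bus=[BusRdX]  L2: P0=I P1=M  mem[L2]=60
3. P1: load  L1  bus=[-]  L1: P0=I P1=E  mem[L1]=60
4. P0: load  L1  bus=[BusRd]  L1: P0=S P1=S  mem[L1]=60
5. P0: load  L3  bus=[BusRd]  L3: P0=E P1=I  mem[L3]=10
6. P0: load  L1  bus=[-]  L1: P0=S P1=S  mem[L1]=60
7. P0: store L1 := 57  bus=[BusUpgr]  L1: P0=M P1=I  mem[L1]=60
8. P0: load  L2  bus=[BusRd]  L2: P0=S P1=O  mem[L2]=60
9. P1: store L1 := 89  bus=[BusRdX,Flush]  L1: P0=I P1=M  mem[L1]=57
10. P1: load  L1  bus=[-]  L1: P0=I P1=M  mem[L1]=57
11. P0: store L1 := 36  bus=[BusRdX,Flush]  L1: P0=M P1=I  mem[L1]=89
12. P1: load  L1  bus=[BusRd]  L1: P0=O P1=S  mem[L1]=89
13. P1: load  L2  bus=[-]  L2: P0=S P1=O  mem[L2]=60
14. P1: store L1 := 18  bus=[BusUpgr,Flush]  L1: P0=I P1=M  mem[L1]=36
15. P0: store L1 := 69  bus=[BusRdX,Flush]  L1: P0=M P1=I  mem[L1]=18
16. P1: store L3 := 23  bus=[BusRdX]  L3: P0=I P1=M  mem[L3]=10
17. P0: load  L1  bus=[-]  L1: P0=M P1=I  mem[L1]=18
18. P0: load  L1  bus=[-]  L1: P0=M P1=I  mem[L1]=18
19. P1: load  L1  bus=[BusRd]  L1: P0=O P1=S  mem[L1]=18
20. P0: load  L0  bus=[BusRd]  L0: P0=E P1=I  mem[L0]=0
21. P0: load  L1  bus=[-]  L1: P0=O P1=S  mem[L1]=18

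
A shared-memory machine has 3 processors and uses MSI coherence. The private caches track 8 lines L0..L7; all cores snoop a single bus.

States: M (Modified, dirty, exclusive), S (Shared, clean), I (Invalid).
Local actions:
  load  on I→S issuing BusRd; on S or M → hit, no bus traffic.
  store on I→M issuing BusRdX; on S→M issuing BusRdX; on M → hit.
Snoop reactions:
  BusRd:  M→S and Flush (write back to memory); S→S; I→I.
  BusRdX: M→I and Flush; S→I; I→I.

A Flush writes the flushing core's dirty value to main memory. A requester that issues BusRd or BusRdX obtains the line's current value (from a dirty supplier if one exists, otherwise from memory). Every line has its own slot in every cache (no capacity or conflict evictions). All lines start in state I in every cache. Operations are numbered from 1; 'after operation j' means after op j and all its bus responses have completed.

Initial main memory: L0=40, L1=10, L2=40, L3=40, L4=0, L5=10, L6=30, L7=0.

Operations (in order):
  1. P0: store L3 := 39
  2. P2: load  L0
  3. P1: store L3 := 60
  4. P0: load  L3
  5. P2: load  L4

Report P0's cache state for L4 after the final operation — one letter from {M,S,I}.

[1] P0: store L3 := 39 | P0:M(39), P1:I, P2:I | bus: BusRdX
[2] P2: load  L0 | P0:I, P1:I, P2:S(40) | bus: BusRd
[3] P1: store L3 := 60 | P0:I, P1:M(60), P2:I | bus: BusRdX,Flush
[4] P0: load  L3 | P0:S(60), P1:S(60), P2:I | bus: BusRd,Flush
[5] P2: load  L4 | P0:I, P1:I, P2:S(0) | bus: BusRd

state = I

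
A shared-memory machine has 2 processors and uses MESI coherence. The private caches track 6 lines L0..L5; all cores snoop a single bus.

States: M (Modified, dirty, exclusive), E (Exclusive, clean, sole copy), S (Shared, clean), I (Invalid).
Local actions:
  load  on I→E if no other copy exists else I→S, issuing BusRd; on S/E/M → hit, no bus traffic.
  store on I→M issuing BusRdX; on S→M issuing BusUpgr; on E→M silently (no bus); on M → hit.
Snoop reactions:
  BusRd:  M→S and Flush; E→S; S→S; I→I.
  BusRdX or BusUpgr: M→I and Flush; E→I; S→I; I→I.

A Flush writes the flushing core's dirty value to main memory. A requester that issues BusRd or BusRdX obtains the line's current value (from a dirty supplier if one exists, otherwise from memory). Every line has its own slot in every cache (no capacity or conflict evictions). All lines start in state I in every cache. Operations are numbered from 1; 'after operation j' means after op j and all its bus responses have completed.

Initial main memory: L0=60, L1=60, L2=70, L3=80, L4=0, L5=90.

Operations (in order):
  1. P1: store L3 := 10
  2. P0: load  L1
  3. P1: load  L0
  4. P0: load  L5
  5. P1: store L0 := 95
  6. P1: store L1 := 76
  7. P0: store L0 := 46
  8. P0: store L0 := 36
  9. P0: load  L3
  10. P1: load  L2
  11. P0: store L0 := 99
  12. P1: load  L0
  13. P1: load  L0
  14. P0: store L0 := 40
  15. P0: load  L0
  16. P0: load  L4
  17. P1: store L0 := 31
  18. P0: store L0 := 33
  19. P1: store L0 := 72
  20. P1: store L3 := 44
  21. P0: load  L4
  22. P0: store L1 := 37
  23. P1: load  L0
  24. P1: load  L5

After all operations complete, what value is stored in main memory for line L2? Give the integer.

memory[L2] = 70

[1] P1: store L3 := 10 | P0:I, P1:M(10) | bus: BusRdX
[2] P0: load  L1 | P0:E(60), P1:I | bus: BusRd
[3] P1: load  L0 | P0:I, P1:E(60) | bus: BusRd
[4] P0: load  L5 | P0:E(90), P1:I | bus: BusRd
[5] P1: store L0 := 95 | P0:I, P1:M(95) | bus: none
[6] P1: store L1 := 76 | P0:I, P1:M(76) | bus: BusRdX
[7] P0: store L0 := 46 | P0:M(46), P1:I | bus: BusRdX,Flush
[8] P0: store L0 := 36 | P0:M(36), P1:I | bus: none
[9] P0: load  L3 | P0:S(10), P1:S(10) | bus: BusRd,Flush
[10] P1: load  L2 | P0:I, P1:E(70) | bus: BusRd
[11] P0: store L0 := 99 | P0:M(99), P1:I | bus: none
[12] P1: load  L0 | P0:S(99), P1:S(99) | bus: BusRd,Flush
[13] P1: load  L0 | P0:S(99), P1:S(99) | bus: none
[14] P0: store L0 := 40 | P0:M(40), P1:I | bus: BusUpgr
[15] P0: load  L0 | P0:M(40), P1:I | bus: none
[16] P0: load  L4 | P0:E(0), P1:I | bus: BusRd
[17] P1: store L0 := 31 | P0:I, P1:M(31) | bus: BusRdX,Flush
[18] P0: store L0 := 33 | P0:M(33), P1:I | bus: BusRdX,Flush
[19] P1: store L0 := 72 | P0:I, P1:M(72) | bus: BusRdX,Flush
[20] P1: store L3 := 44 | P0:I, P1:M(44) | bus: BusUpgr
[21] P0: load  L4 | P0:E(0), P1:I | bus: none
[22] P0: store L1 := 37 | P0:M(37), P1:I | bus: BusRdX,Flush
[23] P1: load  L0 | P0:I, P1:M(72) | bus: none
[24] P1: load  L5 | P0:S(90), P1:S(90) | bus: BusRd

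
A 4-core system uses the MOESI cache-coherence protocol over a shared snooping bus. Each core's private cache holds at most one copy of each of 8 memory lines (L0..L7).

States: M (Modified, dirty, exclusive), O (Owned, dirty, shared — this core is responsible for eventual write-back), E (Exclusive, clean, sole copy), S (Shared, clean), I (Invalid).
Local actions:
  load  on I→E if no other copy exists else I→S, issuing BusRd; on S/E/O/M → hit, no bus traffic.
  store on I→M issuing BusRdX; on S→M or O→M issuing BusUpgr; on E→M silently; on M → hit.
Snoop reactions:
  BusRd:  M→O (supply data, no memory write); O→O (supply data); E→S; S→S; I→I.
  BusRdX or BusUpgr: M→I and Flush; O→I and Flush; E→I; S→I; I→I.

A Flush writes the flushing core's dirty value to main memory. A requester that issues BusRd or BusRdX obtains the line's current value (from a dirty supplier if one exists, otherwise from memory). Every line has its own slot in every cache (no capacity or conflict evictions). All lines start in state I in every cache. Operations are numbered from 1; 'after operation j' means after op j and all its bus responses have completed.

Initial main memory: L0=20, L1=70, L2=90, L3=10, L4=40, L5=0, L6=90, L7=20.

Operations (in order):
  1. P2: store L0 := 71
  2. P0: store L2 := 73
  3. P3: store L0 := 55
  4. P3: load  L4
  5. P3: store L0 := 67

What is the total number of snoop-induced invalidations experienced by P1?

invalidations = 0

1. P2: store L0 := 71  bus=[BusRdX]  L0: P0=I P1=I P2=M P3=I  mem[L0]=20
2. P0: store L2 := 73  bus=[BusRdX]  L2: P0=M P1=I P2=I P3=I  mem[L2]=90
3. P3: store L0 := 55  bus=[BusRdX,Flush]  L0: P0=I P1=I P2=I P3=M  mem[L0]=71
4. P3: load  L4  bus=[BusRd]  L4: P0=I P1=I P2=I P3=E  mem[L4]=40
5. P3: store L0 := 67  bus=[-]  L0: P0=I P1=I P2=I P3=M  mem[L0]=71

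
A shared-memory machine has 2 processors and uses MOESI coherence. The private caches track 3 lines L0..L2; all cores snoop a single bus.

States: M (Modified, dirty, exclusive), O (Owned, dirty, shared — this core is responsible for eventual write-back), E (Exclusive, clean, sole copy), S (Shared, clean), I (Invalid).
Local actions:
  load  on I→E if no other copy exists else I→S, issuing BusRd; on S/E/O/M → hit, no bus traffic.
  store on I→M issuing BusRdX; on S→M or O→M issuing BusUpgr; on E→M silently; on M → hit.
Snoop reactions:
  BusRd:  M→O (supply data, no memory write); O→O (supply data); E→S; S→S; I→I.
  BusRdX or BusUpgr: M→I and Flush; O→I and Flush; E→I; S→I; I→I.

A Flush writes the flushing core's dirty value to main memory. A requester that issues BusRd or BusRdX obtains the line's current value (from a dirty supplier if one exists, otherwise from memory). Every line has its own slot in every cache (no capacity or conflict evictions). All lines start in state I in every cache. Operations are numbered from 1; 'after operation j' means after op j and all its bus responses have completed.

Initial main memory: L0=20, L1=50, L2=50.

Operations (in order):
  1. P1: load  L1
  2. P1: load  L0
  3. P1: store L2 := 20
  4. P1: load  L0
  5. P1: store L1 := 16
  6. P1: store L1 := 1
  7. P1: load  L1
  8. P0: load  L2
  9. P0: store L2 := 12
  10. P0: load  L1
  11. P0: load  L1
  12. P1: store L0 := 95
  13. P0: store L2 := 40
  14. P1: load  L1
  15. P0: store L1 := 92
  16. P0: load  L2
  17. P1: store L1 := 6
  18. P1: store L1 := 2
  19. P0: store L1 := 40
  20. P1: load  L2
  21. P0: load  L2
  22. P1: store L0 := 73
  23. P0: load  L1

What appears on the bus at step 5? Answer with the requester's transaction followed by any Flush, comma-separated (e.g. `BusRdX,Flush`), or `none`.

  op1 P1: load  L1 → I/E on L1; bus BusRd; mem=50
  op2 P1: load  L0 → I/E on L0; bus BusRd; mem=20
  op3 P1: store L2 := 20 → I/M on L2; bus BusRdX; mem=50
  op4 P1: load  L0 → I/E on L0; bus (none); mem=20
  op5 P1: store L1 := 16 → I/M on L1; bus (none); mem=50
  op6 P1: store L1 := 1 → I/M on L1; bus (none); mem=50
  op7 P1: load  L1 → I/M on L1; bus (none); mem=50
  op8 P0: load  L2 → S/O on L2; bus BusRd; mem=50
  op9 P0: store L2 := 12 → M/I on L2; bus BusUpgr Flush; mem=20
  op10 P0: load  L1 → S/O on L1; bus BusRd; mem=50
  op11 P0: load  L1 → S/O on L1; bus (none); mem=50
  op12 P1: store L0 := 95 → I/M on L0; bus (none); mem=20
  op13 P0: store L2 := 40 → M/I on L2; bus (none); mem=20
  op14 P1: load  L1 → S/O on L1; bus (none); mem=50
  op15 P0: store L1 := 92 → M/I on L1; bus BusUpgr Flush; mem=1
  op16 P0: load  L2 → M/I on L2; bus (none); mem=20
  op17 P1: store L1 := 6 → I/M on L1; bus BusRdX Flush; mem=92
  op18 P1: store L1 := 2 → I/M on L1; bus (none); mem=92
  op19 P0: store L1 := 40 → M/I on L1; bus BusRdX Flush; mem=2
  op20 P1: load  L2 → O/S on L2; bus BusRd; mem=20
  op21 P0: load  L2 → O/S on L2; bus (none); mem=20
  op22 P1: store L0 := 73 → I/M on L0; bus (none); mem=20
  op23 P0: load  L1 → M/I on L1; bus (none); mem=2

bus = none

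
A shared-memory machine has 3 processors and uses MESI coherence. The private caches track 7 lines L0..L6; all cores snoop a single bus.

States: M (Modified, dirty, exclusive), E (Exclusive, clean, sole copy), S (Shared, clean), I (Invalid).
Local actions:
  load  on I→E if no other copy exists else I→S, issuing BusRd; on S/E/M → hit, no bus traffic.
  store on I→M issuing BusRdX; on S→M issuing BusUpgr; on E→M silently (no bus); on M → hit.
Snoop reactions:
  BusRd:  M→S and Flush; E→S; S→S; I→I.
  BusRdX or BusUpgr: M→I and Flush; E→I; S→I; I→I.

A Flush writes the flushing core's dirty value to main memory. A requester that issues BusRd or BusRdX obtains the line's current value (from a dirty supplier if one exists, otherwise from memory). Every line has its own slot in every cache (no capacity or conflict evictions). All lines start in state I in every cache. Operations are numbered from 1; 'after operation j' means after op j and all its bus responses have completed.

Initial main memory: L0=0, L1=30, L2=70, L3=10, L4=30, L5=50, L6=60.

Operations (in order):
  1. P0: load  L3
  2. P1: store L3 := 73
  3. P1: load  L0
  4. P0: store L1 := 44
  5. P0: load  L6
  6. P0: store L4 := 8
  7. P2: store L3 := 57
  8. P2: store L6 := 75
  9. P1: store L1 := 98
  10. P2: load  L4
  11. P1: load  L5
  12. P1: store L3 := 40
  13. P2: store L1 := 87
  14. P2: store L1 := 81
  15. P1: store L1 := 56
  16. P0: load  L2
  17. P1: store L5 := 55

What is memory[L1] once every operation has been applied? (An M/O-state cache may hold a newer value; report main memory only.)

memory[L1] = 81

1. P0: load  L3  bus=[BusRd]  L3: P0=E P1=I P2=I  mem[L3]=10
2. P1: store L3 := 73  bus=[BusRdX]  L3: P0=I P1=M P2=I  mem[L3]=10
3. P1: load  L0  bus=[BusRd]  L0: P0=I P1=E P2=I  mem[L0]=0
4. P0: store L1 := 44  bus=[BusRdX]  L1: P0=M P1=I P2=I  mem[L1]=30
5. P0: load  L6  bus=[BusRd]  L6: P0=E P1=I P2=I  mem[L6]=60
6. P0: store L4 := 8  bus=[BusRdX]  L4: P0=M P1=I P2=I  mem[L4]=30
7. P2: store L3 := 57  bus=[BusRdX,Flush]  L3: P0=I P1=I P2=M  mem[L3]=73
8. P2: store L6 := 75  bus=[BusRdX]  L6: P0=I P1=I P2=M  mem[L6]=60
9. P1: store L1 := 98  bus=[BusRdX,Flush]  L1: P0=I P1=M P2=I  mem[L1]=44
10. P2: load  L4  bus=[BusRd,Flush]  L4: P0=S P1=I P2=S  mem[L4]=8
11. P1: load  L5  bus=[BusRd]  L5: P0=I P1=E P2=I  mem[L5]=50
12. P1: store L3 := 40  bus=[BusRdX,Flush]  L3: P0=I P1=M P2=I  mem[L3]=57
13. P2: store L1 := 87  bus=[BusRdX,Flush]  L1: P0=I P1=I P2=M  mem[L1]=98
14. P2: store L1 := 81  bus=[-]  L1: P0=I P1=I P2=M  mem[L1]=98
15. P1: store L1 := 56  bus=[BusRdX,Flush]  L1: P0=I P1=M P2=I  mem[L1]=81
16. P0: load  L2  bus=[BusRd]  L2: P0=E P1=I P2=I  mem[L2]=70
17. P1: store L5 := 55  bus=[-]  L5: P0=I P1=M P2=I  mem[L5]=50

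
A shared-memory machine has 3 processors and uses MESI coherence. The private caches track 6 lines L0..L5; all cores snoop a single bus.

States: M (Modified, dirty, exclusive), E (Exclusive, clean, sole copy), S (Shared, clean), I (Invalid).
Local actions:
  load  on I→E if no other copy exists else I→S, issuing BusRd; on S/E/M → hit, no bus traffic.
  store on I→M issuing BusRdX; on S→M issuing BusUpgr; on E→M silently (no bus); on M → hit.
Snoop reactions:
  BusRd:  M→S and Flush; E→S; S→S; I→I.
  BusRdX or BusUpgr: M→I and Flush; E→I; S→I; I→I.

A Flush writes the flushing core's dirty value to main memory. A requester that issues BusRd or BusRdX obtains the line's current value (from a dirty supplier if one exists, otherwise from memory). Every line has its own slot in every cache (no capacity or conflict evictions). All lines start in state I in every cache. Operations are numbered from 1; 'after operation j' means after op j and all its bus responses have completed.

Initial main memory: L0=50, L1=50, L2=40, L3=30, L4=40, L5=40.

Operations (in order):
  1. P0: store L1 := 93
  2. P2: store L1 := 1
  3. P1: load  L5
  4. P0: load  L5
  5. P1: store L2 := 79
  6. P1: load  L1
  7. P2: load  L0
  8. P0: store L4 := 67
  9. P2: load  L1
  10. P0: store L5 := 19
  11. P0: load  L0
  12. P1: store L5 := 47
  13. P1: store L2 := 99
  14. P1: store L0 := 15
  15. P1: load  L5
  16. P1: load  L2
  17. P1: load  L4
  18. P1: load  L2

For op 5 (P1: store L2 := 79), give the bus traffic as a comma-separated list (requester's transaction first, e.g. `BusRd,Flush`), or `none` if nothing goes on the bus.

step 1: P0: store L1 := 93  ⟶  MII  (L1)  txn=BusRdX  M[L1]=50
step 2: P2: store L1 := 1  ⟶  IIM  (L1)  txn=BusRdX+Flush  M[L1]=93
step 3: P1: load  L5  ⟶  IEI  (L5)  txn=BusRd  M[L5]=40
step 4: P0: load  L5  ⟶  SSI  (L5)  txn=BusRd  M[L5]=40
step 5: P1: store L2 := 79  ⟶  IMI  (L2)  txn=BusRdX  M[L2]=40
step 6: P1: load  L1  ⟶  ISS  (L1)  txn=BusRd+Flush  M[L1]=1
step 7: P2: load  L0  ⟶  IIE  (L0)  txn=BusRd  M[L0]=50
step 8: P0: store L4 := 67  ⟶  MII  (L4)  txn=BusRdX  M[L4]=40
step 9: P2: load  L1  ⟶  ISS  (L1)  txn=∅  M[L1]=1
step 10: P0: store L5 := 19  ⟶  MII  (L5)  txn=BusUpgr  M[L5]=40
step 11: P0: load  L0  ⟶  SIS  (L0)  txn=BusRd  M[L0]=50
step 12: P1: store L5 := 47  ⟶  IMI  (L5)  txn=BusRdX+Flush  M[L5]=19
step 13: P1: store L2 := 99  ⟶  IMI  (L2)  txn=∅  M[L2]=40
step 14: P1: store L0 := 15  ⟶  IMI  (L0)  txn=BusRdX  M[L0]=50
step 15: P1: load  L5  ⟶  IMI  (L5)  txn=∅  M[L5]=19
step 16: P1: load  L2  ⟶  IMI  (L2)  txn=∅  M[L2]=40
step 17: P1: load  L4  ⟶  SSI  (L4)  txn=BusRd+Flush  M[L4]=67
step 18: P1: load  L2  ⟶  IMI  (L2)  txn=∅  M[L2]=40

bus = BusRdX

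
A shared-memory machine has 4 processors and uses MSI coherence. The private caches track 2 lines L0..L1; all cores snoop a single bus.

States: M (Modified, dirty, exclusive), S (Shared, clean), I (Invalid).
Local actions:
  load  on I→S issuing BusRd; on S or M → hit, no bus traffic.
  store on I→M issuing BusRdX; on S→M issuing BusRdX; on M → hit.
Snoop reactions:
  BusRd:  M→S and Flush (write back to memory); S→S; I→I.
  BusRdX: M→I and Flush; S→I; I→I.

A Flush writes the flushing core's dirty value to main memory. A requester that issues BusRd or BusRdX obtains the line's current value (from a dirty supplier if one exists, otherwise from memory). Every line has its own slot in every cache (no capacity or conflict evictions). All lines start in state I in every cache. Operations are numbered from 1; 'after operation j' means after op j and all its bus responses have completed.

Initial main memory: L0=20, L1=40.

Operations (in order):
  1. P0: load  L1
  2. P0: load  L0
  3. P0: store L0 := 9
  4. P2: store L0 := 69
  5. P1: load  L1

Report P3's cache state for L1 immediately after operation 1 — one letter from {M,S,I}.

state = I

step 1: P0: load  L1  ⟶  SIII  (L1)  txn=BusRd  M[L1]=40
step 2: P0: load  L0  ⟶  SIII  (L0)  txn=BusRd  M[L0]=20
step 3: P0: store L0 := 9  ⟶  MIII  (L0)  txn=BusRdX  M[L0]=20
step 4: P2: store L0 := 69  ⟶  IIMI  (L0)  txn=BusRdX+Flush  M[L0]=9
step 5: P1: load  L1  ⟶  SSII  (L1)  txn=BusRd  M[L1]=40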